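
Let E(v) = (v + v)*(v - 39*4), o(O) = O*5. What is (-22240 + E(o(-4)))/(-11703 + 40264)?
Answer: -15200/28561 ≈ -0.53219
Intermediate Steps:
o(O) = 5*O
E(v) = 2*v*(-156 + v) (E(v) = (2*v)*(v - 156) = (2*v)*(-156 + v) = 2*v*(-156 + v))
(-22240 + E(o(-4)))/(-11703 + 40264) = (-22240 + 2*(5*(-4))*(-156 + 5*(-4)))/(-11703 + 40264) = (-22240 + 2*(-20)*(-156 - 20))/28561 = (-22240 + 2*(-20)*(-176))*(1/28561) = (-22240 + 7040)*(1/28561) = -15200*1/28561 = -15200/28561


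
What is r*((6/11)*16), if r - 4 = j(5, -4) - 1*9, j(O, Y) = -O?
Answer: -960/11 ≈ -87.273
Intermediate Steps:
r = -10 (r = 4 + (-1*5 - 1*9) = 4 + (-5 - 9) = 4 - 14 = -10)
r*((6/11)*16) = -10*6/11*16 = -10*6*(1/11)*16 = -60*16/11 = -10*96/11 = -960/11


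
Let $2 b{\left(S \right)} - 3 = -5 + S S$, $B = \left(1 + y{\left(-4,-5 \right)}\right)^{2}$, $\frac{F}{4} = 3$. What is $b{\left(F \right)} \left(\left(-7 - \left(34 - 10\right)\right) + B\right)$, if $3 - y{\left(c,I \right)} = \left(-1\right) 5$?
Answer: $3550$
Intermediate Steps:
$y{\left(c,I \right)} = 8$ ($y{\left(c,I \right)} = 3 - \left(-1\right) 5 = 3 - -5 = 3 + 5 = 8$)
$F = 12$ ($F = 4 \cdot 3 = 12$)
$B = 81$ ($B = \left(1 + 8\right)^{2} = 9^{2} = 81$)
$b{\left(S \right)} = -1 + \frac{S^{2}}{2}$ ($b{\left(S \right)} = \frac{3}{2} + \frac{-5 + S S}{2} = \frac{3}{2} + \frac{-5 + S^{2}}{2} = \frac{3}{2} + \left(- \frac{5}{2} + \frac{S^{2}}{2}\right) = -1 + \frac{S^{2}}{2}$)
$b{\left(F \right)} \left(\left(-7 - \left(34 - 10\right)\right) + B\right) = \left(-1 + \frac{12^{2}}{2}\right) \left(\left(-7 - \left(34 - 10\right)\right) + 81\right) = \left(-1 + \frac{1}{2} \cdot 144\right) \left(\left(-7 - \left(34 - 10\right)\right) + 81\right) = \left(-1 + 72\right) \left(\left(-7 - 24\right) + 81\right) = 71 \left(\left(-7 - 24\right) + 81\right) = 71 \left(-31 + 81\right) = 71 \cdot 50 = 3550$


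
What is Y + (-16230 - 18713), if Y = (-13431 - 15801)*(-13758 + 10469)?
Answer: 96109105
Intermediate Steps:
Y = 96144048 (Y = -29232*(-3289) = 96144048)
Y + (-16230 - 18713) = 96144048 + (-16230 - 18713) = 96144048 - 34943 = 96109105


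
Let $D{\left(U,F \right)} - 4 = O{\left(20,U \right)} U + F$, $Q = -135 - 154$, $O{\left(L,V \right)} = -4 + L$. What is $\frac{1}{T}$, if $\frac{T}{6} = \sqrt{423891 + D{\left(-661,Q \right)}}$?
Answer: $\frac{\sqrt{413030}}{2478180} \approx 0.00025933$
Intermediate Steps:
$Q = -289$
$D{\left(U,F \right)} = 4 + F + 16 U$ ($D{\left(U,F \right)} = 4 + \left(\left(-4 + 20\right) U + F\right) = 4 + \left(16 U + F\right) = 4 + \left(F + 16 U\right) = 4 + F + 16 U$)
$T = 6 \sqrt{413030}$ ($T = 6 \sqrt{423891 + \left(4 - 289 + 16 \left(-661\right)\right)} = 6 \sqrt{423891 - 10861} = 6 \sqrt{413030} \approx 3856.0$)
$\frac{1}{T} = \frac{1}{6 \sqrt{413030}} = \frac{\sqrt{413030}}{2478180}$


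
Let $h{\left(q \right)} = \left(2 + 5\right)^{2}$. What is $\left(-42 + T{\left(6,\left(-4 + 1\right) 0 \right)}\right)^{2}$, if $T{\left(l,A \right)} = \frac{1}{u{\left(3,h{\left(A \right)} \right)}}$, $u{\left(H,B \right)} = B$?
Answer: $\frac{4231249}{2401} \approx 1762.3$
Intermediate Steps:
$h{\left(q \right)} = 49$ ($h{\left(q \right)} = 7^{2} = 49$)
$T{\left(l,A \right)} = \frac{1}{49}$
$\left(-42 + T{\left(6,\left(-4 + 1\right) 0 \right)}\right)^{2} = \left(-42 + \frac{1}{49}\right)^{2} = \left(- \frac{2057}{49}\right)^{2} = \frac{4231249}{2401}$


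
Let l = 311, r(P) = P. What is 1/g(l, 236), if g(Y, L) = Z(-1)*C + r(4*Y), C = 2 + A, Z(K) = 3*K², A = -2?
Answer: 1/1244 ≈ 0.00080386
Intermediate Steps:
C = 0 (C = 2 - 2 = 0)
g(Y, L) = 4*Y (g(Y, L) = (3*(-1)²)*0 + 4*Y = (3*1)*0 + 4*Y = 3*0 + 4*Y = 0 + 4*Y = 4*Y)
1/g(l, 236) = 1/(4*311) = 1/1244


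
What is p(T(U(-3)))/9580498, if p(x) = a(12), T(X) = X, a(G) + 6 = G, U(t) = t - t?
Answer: 3/4790249 ≈ 6.2627e-7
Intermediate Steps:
U(t) = 0
a(G) = -6 + G
p(x) = 6 (p(x) = -6 + 12 = 6)
p(T(U(-3)))/9580498 = 6/9580498 = 6*(1/9580498) = 3/4790249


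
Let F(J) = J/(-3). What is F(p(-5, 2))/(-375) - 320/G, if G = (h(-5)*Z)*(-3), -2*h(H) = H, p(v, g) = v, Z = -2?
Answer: -4801/225 ≈ -21.338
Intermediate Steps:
h(H) = -H/2
F(J) = -J/3 (F(J) = J*(-1/3) = -J/3)
G = 15 (G = (-1/2*(-5)*(-2))*(-3) = ((5/2)*(-2))*(-3) = -5*(-3) = 15)
F(p(-5, 2))/(-375) - 320/G = -1/3*(-5)/(-375) - 320/15 = (5/3)*(-1/375) - 320*1/15 = -1/225 - 64/3 = -4801/225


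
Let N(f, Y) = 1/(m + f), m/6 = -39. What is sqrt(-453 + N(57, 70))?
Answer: I*sqrt(14192214)/177 ≈ 21.284*I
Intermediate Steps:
m = -234 (m = 6*(-39) = -234)
N(f, Y) = 1/(-234 + f)
sqrt(-453 + N(57, 70)) = sqrt(-453 + 1/(-234 + 57)) = sqrt(-453 + 1/(-177)) = sqrt(-453 - 1/177) = sqrt(-80182/177) = I*sqrt(14192214)/177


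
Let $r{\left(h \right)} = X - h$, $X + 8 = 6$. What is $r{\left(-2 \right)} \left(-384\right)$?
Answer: $0$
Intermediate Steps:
$X = -2$ ($X = -8 + 6 = -2$)
$r{\left(h \right)} = -2 - h$
$r{\left(-2 \right)} \left(-384\right) = \left(-2 - -2\right) \left(-384\right) = \left(-2 + 2\right) \left(-384\right) = 0 \left(-384\right) = 0$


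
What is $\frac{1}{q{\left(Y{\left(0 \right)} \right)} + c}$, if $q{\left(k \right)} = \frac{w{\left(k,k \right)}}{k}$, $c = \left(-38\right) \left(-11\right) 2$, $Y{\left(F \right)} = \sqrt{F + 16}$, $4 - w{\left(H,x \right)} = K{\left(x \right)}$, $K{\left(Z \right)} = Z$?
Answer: $\frac{1}{836} \approx 0.0011962$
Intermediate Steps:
$w{\left(H,x \right)} = 4 - x$
$Y{\left(F \right)} = \sqrt{16 + F}$
$c = 836$ ($c = 418 \cdot 2 = 836$)
$q{\left(k \right)} = \frac{4 - k}{k}$
$\frac{1}{q{\left(Y{\left(0 \right)} \right)} + c} = \frac{1}{\frac{4 - \sqrt{16 + 0}}{\sqrt{16 + 0}} + 836} = \frac{1}{\frac{4 - \sqrt{16}}{\sqrt{16}} + 836} = \frac{1}{\frac{4 - 4}{4} + 836} = \frac{1}{\frac{1}{4} \cdot 0 + 836} = \frac{1}{0 + 836} = \frac{1}{836}$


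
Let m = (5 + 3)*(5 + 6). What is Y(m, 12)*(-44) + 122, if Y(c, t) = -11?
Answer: 606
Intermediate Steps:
m = 88 (m = 8*11 = 88)
Y(m, 12)*(-44) + 122 = -11*(-44) + 122 = 484 + 122 = 606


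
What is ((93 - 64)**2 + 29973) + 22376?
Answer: 53190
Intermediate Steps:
((93 - 64)**2 + 29973) + 22376 = (29**2 + 29973) + 22376 = (841 + 29973) + 22376 = 30814 + 22376 = 53190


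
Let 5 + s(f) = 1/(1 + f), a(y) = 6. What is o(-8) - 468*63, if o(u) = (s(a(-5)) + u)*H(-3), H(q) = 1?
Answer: -206478/7 ≈ -29497.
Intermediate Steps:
s(f) = -5 + 1/(1 + f)
o(u) = -34/7 + u (o(u) = ((-4 - 5*6)/(1 + 6) + u)*1 = ((-4 - 30)/7 + u)*1 = ((1/7)*(-34) + u)*1 = (-34/7 + u)*1 = -34/7 + u)
o(-8) - 468*63 = (-34/7 - 8) - 468*63 = -90/7 - 29484 = -206478/7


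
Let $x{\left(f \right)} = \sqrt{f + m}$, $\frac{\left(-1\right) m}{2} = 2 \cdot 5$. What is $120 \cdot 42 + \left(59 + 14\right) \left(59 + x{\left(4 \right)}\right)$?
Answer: $9347 + 292 i \approx 9347.0 + 292.0 i$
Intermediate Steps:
$m = -20$ ($m = - 2 \cdot 2 \cdot 5 = \left(-2\right) 10 = -20$)
$x{\left(f \right)} = \sqrt{-20 + f}$ ($x{\left(f \right)} = \sqrt{f - 20} = \sqrt{-20 + f}$)
$120 \cdot 42 + \left(59 + 14\right) \left(59 + x{\left(4 \right)}\right) = 120 \cdot 42 + \left(59 + 14\right) \left(59 + \sqrt{-20 + 4}\right) = 5040 + 73 \left(59 + \sqrt{-16}\right) = 5040 + 73 \left(59 + 4 i\right) = 5040 + \left(4307 + 292 i\right) = 9347 + 292 i$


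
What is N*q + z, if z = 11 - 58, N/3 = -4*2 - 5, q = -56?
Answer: 2137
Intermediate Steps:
N = -39 (N = 3*(-4*2 - 5) = 3*(-8 - 5) = 3*(-13) = -39)
z = -47
N*q + z = -39*(-56) - 47 = 2184 - 47 = 2137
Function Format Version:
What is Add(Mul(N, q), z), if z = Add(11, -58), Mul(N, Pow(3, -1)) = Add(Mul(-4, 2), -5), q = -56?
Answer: 2137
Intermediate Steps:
N = -39 (N = Mul(3, Add(Mul(-4, 2), -5)) = Mul(3, Add(-8, -5)) = Mul(3, -13) = -39)
z = -47
Add(Mul(N, q), z) = Add(Mul(-39, -56), -47) = Add(2184, -47) = 2137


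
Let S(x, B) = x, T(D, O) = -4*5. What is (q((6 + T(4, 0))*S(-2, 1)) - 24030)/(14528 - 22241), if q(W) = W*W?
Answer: 23246/7713 ≈ 3.0139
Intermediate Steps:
T(D, O) = -20
q(W) = W**2
(q((6 + T(4, 0))*S(-2, 1)) - 24030)/(14528 - 22241) = (((6 - 20)*(-2))**2 - 24030)/(14528 - 22241) = ((-14*(-2))**2 - 24030)/(-7713) = (28**2 - 24030)*(-1/7713) = (784 - 24030)*(-1/7713) = -23246*(-1/7713) = 23246/7713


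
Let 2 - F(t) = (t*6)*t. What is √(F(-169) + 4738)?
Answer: 3*I*√18514 ≈ 408.2*I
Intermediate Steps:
F(t) = 2 - 6*t² (F(t) = 2 - t*6*t = 2 - 6*t*t = 2 - 6*t²)
√(F(-169) + 4738) = √((2 - 6*(-169)²) + 4738) = √((2 - 6*28561) + 4738) = √((2 - 171366) + 4738) = √(-171364 + 4738) = √(-166626) = 3*I*√18514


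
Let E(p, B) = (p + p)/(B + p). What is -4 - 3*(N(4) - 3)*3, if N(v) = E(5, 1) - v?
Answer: 44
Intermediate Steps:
E(p, B) = 2*p/(B + p) (E(p, B) = (2*p)/(B + p) = 2*p/(B + p))
N(v) = 5/3 - v (N(v) = 2*5/(1 + 5) - v = 2*5/6 - v = 2*5*(⅙) - v = 5/3 - v)
-4 - 3*(N(4) - 3)*3 = -4 - 3*((5/3 - 1*4) - 3)*3 = -4 - 3*((5/3 - 4) - 3)*3 = -4 - 3*(-7/3 - 3)*3 = -4 - (-16)*3 = -4 - 3*(-16) = -4 + 48 = 44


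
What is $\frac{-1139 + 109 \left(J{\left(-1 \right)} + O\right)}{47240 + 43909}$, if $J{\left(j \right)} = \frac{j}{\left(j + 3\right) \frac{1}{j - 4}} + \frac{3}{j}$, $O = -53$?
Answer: $- \frac{4647}{60766} \approx -0.076474$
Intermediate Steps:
$J{\left(j \right)} = \frac{3}{j} + \frac{j \left(-4 + j\right)}{3 + j}$ ($J{\left(j \right)} = \frac{j}{\left(3 + j\right) \frac{1}{-4 + j}} + \frac{3}{j} = \frac{j}{\frac{1}{-4 + j} \left(3 + j\right)} + \frac{3}{j} = j \frac{-4 + j}{3 + j} + \frac{3}{j} = \frac{j \left(-4 + j\right)}{3 + j} + \frac{3}{j} = \frac{3}{j} + \frac{j \left(-4 + j\right)}{3 + j}$)
$\frac{-1139 + 109 \left(J{\left(-1 \right)} + O\right)}{47240 + 43909} = \frac{-1139 + 109 \left(\frac{9 + \left(-1\right)^{3} - 4 \left(-1\right)^{2} + 3 \left(-1\right)}{\left(-1\right) \left(3 - 1\right)} - 53\right)}{47240 + 43909} = \frac{-1139 + 109 \left(- \frac{9 - 1 - 4 - 3}{2} - 53\right)}{91149} = \left(-1139 + 109 \left(\left(-1\right) \frac{1}{2} \left(9 - 1 - 4 - 3\right) - 53\right)\right) \frac{1}{91149} = \left(-1139 + 109 \left(\left(-1\right) \frac{1}{2} \cdot 1 - 53\right)\right) \frac{1}{91149} = \left(-1139 + 109 \left(- \frac{1}{2} - 53\right)\right) \frac{1}{91149} = \left(-1139 + 109 \left(- \frac{107}{2}\right)\right) \frac{1}{91149} = \left(-1139 - \frac{11663}{2}\right) \frac{1}{91149} = \left(- \frac{13941}{2}\right) \frac{1}{91149} = - \frac{4647}{60766}$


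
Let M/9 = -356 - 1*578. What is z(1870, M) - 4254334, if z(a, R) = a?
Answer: -4252464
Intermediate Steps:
M = -8406 (M = 9*(-356 - 1*578) = 9*(-356 - 578) = 9*(-934) = -8406)
z(1870, M) - 4254334 = 1870 - 4254334 = -4252464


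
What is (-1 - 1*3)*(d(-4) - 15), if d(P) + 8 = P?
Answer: 108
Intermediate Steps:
d(P) = -8 + P
(-1 - 1*3)*(d(-4) - 15) = (-1 - 1*3)*((-8 - 4) - 15) = (-1 - 3)*(-12 - 15) = -4*(-27) = 108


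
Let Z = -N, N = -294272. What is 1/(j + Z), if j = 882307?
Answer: 1/1176579 ≈ 8.4992e-7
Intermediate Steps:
Z = 294272 (Z = -1*(-294272) = 294272)
1/(j + Z) = 1/(882307 + 294272) = 1/1176579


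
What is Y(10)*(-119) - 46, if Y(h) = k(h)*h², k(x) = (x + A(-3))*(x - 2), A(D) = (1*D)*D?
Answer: -1808846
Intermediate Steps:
A(D) = D² (A(D) = D*D = D²)
k(x) = (-2 + x)*(9 + x) (k(x) = (x + (-3)²)*(x - 2) = (x + 9)*(-2 + x) = (9 + x)*(-2 + x) = (-2 + x)*(9 + x))
Y(h) = h²*(-18 + h² + 7*h) (Y(h) = (-18 + h² + 7*h)*h² = h²*(-18 + h² + 7*h))
Y(10)*(-119) - 46 = (10²*(-18 + 10² + 7*10))*(-119) - 46 = (100*(-18 + 100 + 70))*(-119) - 46 = (100*152)*(-119) - 46 = 15200*(-119) - 46 = -1808800 - 46 = -1808846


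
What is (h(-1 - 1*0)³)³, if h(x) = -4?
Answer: -262144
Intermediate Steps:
(h(-1 - 1*0)³)³ = ((-4)³)³ = (-64)³ = -262144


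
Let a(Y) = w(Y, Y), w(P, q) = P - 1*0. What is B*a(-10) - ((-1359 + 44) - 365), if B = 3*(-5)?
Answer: 1830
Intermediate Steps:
w(P, q) = P (w(P, q) = P + 0 = P)
B = -15
a(Y) = Y
B*a(-10) - ((-1359 + 44) - 365) = -15*(-10) - ((-1359 + 44) - 365) = 150 - (-1315 - 365) = 150 - 1*(-1680) = 150 + 1680 = 1830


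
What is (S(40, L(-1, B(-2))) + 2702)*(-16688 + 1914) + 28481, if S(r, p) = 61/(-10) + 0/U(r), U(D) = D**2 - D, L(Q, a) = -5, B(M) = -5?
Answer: -199003728/5 ≈ -3.9801e+7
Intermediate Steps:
S(r, p) = -61/10 (S(r, p) = 61/(-10) + 0/((r*(-1 + r))) = 61*(-1/10) + 0*(1/(r*(-1 + r))) = -61/10 + 0 = -61/10)
(S(40, L(-1, B(-2))) + 2702)*(-16688 + 1914) + 28481 = (-61/10 + 2702)*(-16688 + 1914) + 28481 = (26959/10)*(-14774) + 28481 = -199146133/5 + 28481 = -199003728/5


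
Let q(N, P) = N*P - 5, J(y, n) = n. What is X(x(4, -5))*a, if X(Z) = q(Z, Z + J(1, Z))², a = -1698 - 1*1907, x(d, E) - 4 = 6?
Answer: -137080125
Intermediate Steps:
x(d, E) = 10 (x(d, E) = 4 + 6 = 10)
q(N, P) = -5 + N*P
a = -3605 (a = -1698 - 1907 = -3605)
X(Z) = (-5 + 2*Z²)² (X(Z) = (-5 + Z*(Z + Z))² = (-5 + Z*(2*Z))² = (-5 + 2*Z²)²)
X(x(4, -5))*a = (-5 + 2*10²)²*(-3605) = (-5 + 2*100)²*(-3605) = (-5 + 200)²*(-3605) = 195²*(-3605) = 38025*(-3605) = -137080125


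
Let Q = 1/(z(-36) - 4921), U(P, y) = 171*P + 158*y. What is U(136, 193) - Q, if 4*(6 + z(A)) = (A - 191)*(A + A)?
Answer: 45203751/841 ≈ 53750.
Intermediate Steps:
U(P, y) = 158*y + 171*P
z(A) = -6 + A*(-191 + A)/2 (z(A) = -6 + ((A - 191)*(A + A))/4 = -6 + ((-191 + A)*(2*A))/4 = -6 + (2*A*(-191 + A))/4 = -6 + A*(-191 + A)/2)
Q = -1/841 (Q = 1/((-6 + (½)*(-36)² - 191/2*(-36)) - 4921) = 1/((-6 + (½)*1296 + 3438) - 4921) = 1/((-6 + 648 + 3438) - 4921) = 1/(4080 - 4921) = 1/(-841) = -1/841 ≈ -0.0011891)
U(136, 193) - Q = (158*193 + 171*136) - 1*(-1/841) = (30494 + 23256) + 1/841 = 53750 + 1/841 = 45203751/841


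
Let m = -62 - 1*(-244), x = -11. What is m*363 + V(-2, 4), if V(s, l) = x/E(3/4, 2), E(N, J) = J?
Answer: 132121/2 ≈ 66061.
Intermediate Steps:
m = 182 (m = -62 + 244 = 182)
V(s, l) = -11/2
m*363 + V(-2, 4) = 182*363 - 11/2 = 66066 - 11/2 = 132121/2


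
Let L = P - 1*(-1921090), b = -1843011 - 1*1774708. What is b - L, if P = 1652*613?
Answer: -6551485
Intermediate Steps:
P = 1012676
b = -3617719 (b = -1843011 - 1774708 = -3617719)
L = 2933766 (L = 1012676 - 1*(-1921090) = 1012676 + 1921090 = 2933766)
b - L = -3617719 - 1*2933766 = -3617719 - 2933766 = -6551485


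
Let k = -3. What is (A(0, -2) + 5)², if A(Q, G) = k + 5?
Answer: 49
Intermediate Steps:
A(Q, G) = 2 (A(Q, G) = -3 + 5 = 2)
(A(0, -2) + 5)² = (2 + 5)² = 7² = 49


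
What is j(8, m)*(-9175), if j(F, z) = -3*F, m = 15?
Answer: 220200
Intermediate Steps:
j(8, m)*(-9175) = -3*8*(-9175) = -24*(-9175) = 220200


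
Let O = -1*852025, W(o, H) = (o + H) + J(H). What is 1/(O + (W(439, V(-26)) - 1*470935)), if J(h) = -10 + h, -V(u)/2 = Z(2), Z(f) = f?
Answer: -1/1322539 ≈ -7.5612e-7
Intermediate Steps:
V(u) = -4 (V(u) = -2*2 = -4)
W(o, H) = -10 + o + 2*H (W(o, H) = (o + H) + (-10 + H) = (H + o) + (-10 + H) = -10 + o + 2*H)
O = -852025
1/(O + (W(439, V(-26)) - 1*470935)) = 1/(-852025 + ((-10 + 439 + 2*(-4)) - 1*470935)) = 1/(-852025 + ((-10 + 439 - 8) - 470935)) = 1/(-852025 + (421 - 470935)) = 1/(-852025 - 470514) = 1/(-1322539) = -1/1322539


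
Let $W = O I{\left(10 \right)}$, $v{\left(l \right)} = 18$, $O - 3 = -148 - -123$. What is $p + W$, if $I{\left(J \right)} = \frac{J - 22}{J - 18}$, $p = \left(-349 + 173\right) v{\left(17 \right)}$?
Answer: $-3201$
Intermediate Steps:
$O = -22$ ($O = 3 - 25 = -22$)
$p = -3168$ ($p = \left(-349 + 173\right) 18 = \left(-176\right) 18 = -3168$)
$I{\left(J \right)} = \frac{-22 + J}{-18 + J}$
$W = -33$ ($W = - 22 \frac{-22 + 10}{-18 + 10} = - 22 \frac{1}{-8} \left(-12\right) = - 22 \left(\left(- \frac{1}{8}\right) \left(-12\right)\right) = \left(-22\right) \frac{3}{2} = -33$)
$p + W = -3168 - 33 = -3201$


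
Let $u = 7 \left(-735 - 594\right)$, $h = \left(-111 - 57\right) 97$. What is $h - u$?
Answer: $-6993$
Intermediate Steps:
$h = -16296$ ($h = \left(-168\right) 97 = -16296$)
$u = -9303$ ($u = 7 \left(-735 - 594\right) = 7 \left(-1329\right) = -9303$)
$h - u = -16296 - -9303 = -16296 + 9303 = -6993$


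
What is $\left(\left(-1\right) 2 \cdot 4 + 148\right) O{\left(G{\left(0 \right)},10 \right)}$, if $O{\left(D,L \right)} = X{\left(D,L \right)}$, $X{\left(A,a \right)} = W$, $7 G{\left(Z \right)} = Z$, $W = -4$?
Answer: $-560$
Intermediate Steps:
$G{\left(Z \right)} = \frac{Z}{7}$
$X{\left(A,a \right)} = -4$
$O{\left(D,L \right)} = -4$
$\left(\left(-1\right) 2 \cdot 4 + 148\right) O{\left(G{\left(0 \right)},10 \right)} = \left(\left(-1\right) 2 \cdot 4 + 148\right) \left(-4\right) = \left(\left(-2\right) 4 + 148\right) \left(-4\right) = \left(-8 + 148\right) \left(-4\right) = 140 \left(-4\right) = -560$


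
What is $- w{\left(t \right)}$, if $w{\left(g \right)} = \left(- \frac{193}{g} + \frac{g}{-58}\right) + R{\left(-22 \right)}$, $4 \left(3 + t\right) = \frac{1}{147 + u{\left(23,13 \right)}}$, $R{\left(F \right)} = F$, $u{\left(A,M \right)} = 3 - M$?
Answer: $- \frac{2215437961}{52221112} \approx -42.424$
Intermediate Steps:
$t = - \frac{1643}{548}$ ($t = -3 + \frac{1}{4 \left(147 + \left(3 - 13\right)\right)} = -3 + \frac{1}{4 \left(147 - 10\right)} = -3 + \frac{1}{4 \cdot 137} = -3 + \frac{1}{4} \cdot \frac{1}{137} = -3 + \frac{1}{548} = - \frac{1643}{548} \approx -2.9982$)
$w{\left(g \right)} = -22 - \frac{193}{g} - \frac{g}{58}$ ($w{\left(g \right)} = \left(- \frac{193}{g} + \frac{g}{-58}\right) - 22 = \left(- \frac{193}{g} + g \left(- \frac{1}{58}\right)\right) - 22 = \left(- \frac{193}{g} - \frac{g}{58}\right) - 22 = -22 - \frac{193}{g} - \frac{g}{58}$)
$- w{\left(t \right)} = - (-22 - \frac{193}{- \frac{1643}{548}} - - \frac{1643}{31784}) = - (-22 - - \frac{105764}{1643} + \frac{1643}{31784}) = - (-22 + \frac{105764}{1643} + \frac{1643}{31784}) = \left(-1\right) \frac{2215437961}{52221112} = - \frac{2215437961}{52221112}$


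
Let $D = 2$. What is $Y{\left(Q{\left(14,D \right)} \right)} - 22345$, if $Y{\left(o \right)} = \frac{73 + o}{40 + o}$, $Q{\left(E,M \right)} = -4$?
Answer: $- \frac{268117}{12} \approx -22343.0$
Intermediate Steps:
$Y{\left(o \right)} = \frac{73 + o}{40 + o}$
$Y{\left(Q{\left(14,D \right)} \right)} - 22345 = \frac{73 - 4}{40 - 4} - 22345 = \frac{1}{36} \cdot 69 - 22345 = \frac{23}{12} - 22345 = - \frac{268117}{12}$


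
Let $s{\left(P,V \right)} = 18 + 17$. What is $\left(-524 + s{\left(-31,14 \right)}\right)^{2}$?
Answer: $239121$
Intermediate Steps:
$s{\left(P,V \right)} = 35$
$\left(-524 + s{\left(-31,14 \right)}\right)^{2} = \left(-524 + 35\right)^{2} = \left(-489\right)^{2} = 239121$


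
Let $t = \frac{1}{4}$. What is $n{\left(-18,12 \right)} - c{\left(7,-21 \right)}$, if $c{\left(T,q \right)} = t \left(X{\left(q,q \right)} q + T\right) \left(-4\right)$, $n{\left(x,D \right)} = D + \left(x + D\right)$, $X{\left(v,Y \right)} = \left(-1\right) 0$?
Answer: $13$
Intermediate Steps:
$X{\left(v,Y \right)} = 0$
$n{\left(x,D \right)} = x + 2 D$ ($n{\left(x,D \right)} = D + \left(D + x\right) = x + 2 D$)
$t = \frac{1}{4} \approx 0.25$
$c{\left(T,q \right)} = - T$ ($c{\left(T,q \right)} = \frac{0 q + T}{4} \left(-4\right) = \frac{0 + T}{4} \left(-4\right) = \frac{T}{4} \left(-4\right) = - T$)
$n{\left(-18,12 \right)} - c{\left(7,-21 \right)} = \left(-18 + 2 \cdot 12\right) - \left(-1\right) 7 = \left(-18 + 24\right) - -7 = 6 + 7 = 13$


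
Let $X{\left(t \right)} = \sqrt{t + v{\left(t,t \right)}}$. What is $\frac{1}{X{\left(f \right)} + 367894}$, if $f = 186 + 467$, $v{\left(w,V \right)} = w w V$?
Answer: $\frac{183947}{67533774753} - \frac{\sqrt{278445730}}{135067549506} \approx 2.6002 \cdot 10^{-6}$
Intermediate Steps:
$v{\left(w,V \right)} = V w^{2}$ ($v{\left(w,V \right)} = w^{2} V = V w^{2}$)
$f = 653$
$X{\left(t \right)} = \sqrt{t + t^{3}}$ ($X{\left(t \right)} = \sqrt{t + t t^{2}} = \sqrt{t + t^{3}}$)
$\frac{1}{X{\left(f \right)} + 367894} = \frac{1}{\sqrt{653 + 653^{3}} + 367894} = \frac{1}{\sqrt{653 + 278445077} + 367894} = \frac{1}{\sqrt{278445730} + 367894} = \frac{1}{367894 + \sqrt{278445730}}$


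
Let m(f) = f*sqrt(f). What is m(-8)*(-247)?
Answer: 3952*I*sqrt(2) ≈ 5589.0*I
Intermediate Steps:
m(f) = f**(3/2)
m(-8)*(-247) = (-8)**(3/2)*(-247) = -16*I*sqrt(2)*(-247) = 3952*I*sqrt(2)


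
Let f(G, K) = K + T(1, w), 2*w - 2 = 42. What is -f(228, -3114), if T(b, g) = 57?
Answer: 3057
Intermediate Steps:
w = 22 (w = 1 + (½)*42 = 1 + 21 = 22)
f(G, K) = 57 + K (f(G, K) = K + 57 = 57 + K)
-f(228, -3114) = -(57 - 3114) = -1*(-3057) = 3057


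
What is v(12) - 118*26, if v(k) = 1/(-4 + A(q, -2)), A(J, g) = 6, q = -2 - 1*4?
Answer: -6135/2 ≈ -3067.5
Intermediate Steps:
q = -6 (q = -2 - 4 = -6)
v(k) = ½ (v(k) = 1/(-4 + 6) = 1/2 = ½)
v(12) - 118*26 = ½ - 118*26 = ½ - 3068 = -6135/2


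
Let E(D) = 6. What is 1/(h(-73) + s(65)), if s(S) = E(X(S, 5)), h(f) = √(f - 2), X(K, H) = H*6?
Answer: 2/37 - 5*I*√3/111 ≈ 0.054054 - 0.07802*I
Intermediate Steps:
X(K, H) = 6*H
h(f) = √(-2 + f)
s(S) = 6
1/(h(-73) + s(65)) = 1/(√(-2 - 73) + 6) = 1/(√(-75) + 6) = 1/(5*I*√3 + 6) = 1/(6 + 5*I*√3)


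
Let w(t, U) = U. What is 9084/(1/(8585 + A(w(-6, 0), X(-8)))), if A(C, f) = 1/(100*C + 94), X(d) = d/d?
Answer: 3665353122/47 ≈ 7.7986e+7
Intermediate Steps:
X(d) = 1
A(C, f) = 1/(94 + 100*C)
9084/(1/(8585 + A(w(-6, 0), X(-8)))) = 9084/(1/(8585 + 1/(2*(47 + 50*0)))) = 9084/(1/(8585 + 1/(2*(47 + 0)))) = 9084/(1/(8585 + (½)/47)) = 9084/(1/(8585 + (½)*(1/47))) = 9084/(1/(8585 + 1/94)) = 9084/(1/(806991/94)) = 9084/(94/806991) = 9084*(806991/94) = 3665353122/47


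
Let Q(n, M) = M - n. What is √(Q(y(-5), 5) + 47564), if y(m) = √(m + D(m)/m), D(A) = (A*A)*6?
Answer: √(47569 - I*√35) ≈ 218.1 - 0.014*I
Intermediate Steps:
D(A) = 6*A² (D(A) = A²*6 = 6*A²)
y(m) = √7*√m (y(m) = √(m + (6*m²)/m) = √(m + 6*m) = √(7*m) = √7*√m)
√(Q(y(-5), 5) + 47564) = √((5 - √7*√(-5)) + 47564) = √((5 - √7*I*√5) + 47564) = √((5 - I*√35) + 47564) = √(47569 - I*√35)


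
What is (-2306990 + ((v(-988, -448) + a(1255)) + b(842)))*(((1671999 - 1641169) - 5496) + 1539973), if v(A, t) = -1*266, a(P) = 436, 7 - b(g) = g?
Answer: -3612188525085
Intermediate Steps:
b(g) = 7 - g
v(A, t) = -266
(-2306990 + ((v(-988, -448) + a(1255)) + b(842)))*(((1671999 - 1641169) - 5496) + 1539973) = (-2306990 + ((-266 + 436) + (7 - 1*842)))*(((1671999 - 1641169) - 5496) + 1539973) = (-2306990 + (170 + (7 - 842)))*((30830 - 5496) + 1539973) = (-2306990 + (170 - 835))*(25334 + 1539973) = (-2306990 - 665)*1565307 = -2307655*1565307 = -3612188525085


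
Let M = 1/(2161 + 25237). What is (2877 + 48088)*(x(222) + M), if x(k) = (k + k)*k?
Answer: 137634349502725/27398 ≈ 5.0235e+9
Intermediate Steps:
M = 1/27398 ≈ 3.6499e-5
x(k) = 2*k² (x(k) = (2*k)*k = 2*k²)
(2877 + 48088)*(x(222) + M) = (2877 + 48088)*(2*222² + 1/27398) = 50965*(2*49284 + 1/27398) = 50965*(98568 + 1/27398) = 50965*(2700566065/27398) = 137634349502725/27398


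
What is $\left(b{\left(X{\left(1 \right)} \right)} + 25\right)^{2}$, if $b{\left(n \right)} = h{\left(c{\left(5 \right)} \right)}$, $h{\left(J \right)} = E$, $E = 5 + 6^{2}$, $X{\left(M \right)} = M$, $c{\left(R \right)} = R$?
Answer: $4356$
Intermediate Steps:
$E = 41$ ($E = 5 + 36 = 41$)
$h{\left(J \right)} = 41$
$b{\left(n \right)} = 41$
$\left(b{\left(X{\left(1 \right)} \right)} + 25\right)^{2} = \left(41 + 25\right)^{2} = 66^{2} = 4356$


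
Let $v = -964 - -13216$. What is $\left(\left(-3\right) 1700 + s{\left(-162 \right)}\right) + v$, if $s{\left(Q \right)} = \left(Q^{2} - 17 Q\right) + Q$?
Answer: $35988$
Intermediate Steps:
$v = 12252$ ($v = -964 + 13216 = 12252$)
$s{\left(Q \right)} = Q^{2} - 16 Q$
$\left(\left(-3\right) 1700 + s{\left(-162 \right)}\right) + v = \left(\left(-3\right) 1700 - 162 \left(-16 - 162\right)\right) + 12252 = \left(-5100 - -28836\right) + 12252 = \left(-5100 + 28836\right) + 12252 = 23736 + 12252 = 35988$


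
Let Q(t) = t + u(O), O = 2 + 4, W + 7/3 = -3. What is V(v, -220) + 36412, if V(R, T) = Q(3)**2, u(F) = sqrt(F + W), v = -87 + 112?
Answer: 109265/3 + 2*sqrt(6) ≈ 36427.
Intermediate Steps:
v = 25
W = -16/3 (W = -7/3 - 3 = -16/3 ≈ -5.3333)
O = 6
u(F) = sqrt(-16/3 + F) (u(F) = sqrt(F - 16/3) = sqrt(-16/3 + F))
Q(t) = t + sqrt(6)/3 (Q(t) = t + sqrt(-48 + 9*6)/3 = t + sqrt(-48 + 54)/3 = t + sqrt(6)/3)
V(R, T) = (3 + sqrt(6)/3)**2
V(v, -220) + 36412 = (9 + sqrt(6))**2/9 + 36412 = 36412 + (9 + sqrt(6))**2/9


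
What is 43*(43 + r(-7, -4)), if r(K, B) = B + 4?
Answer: 1849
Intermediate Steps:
r(K, B) = 4 + B
43*(43 + r(-7, -4)) = 43*(43 + (4 - 4)) = 43*(43 + 0) = 43*43 = 1849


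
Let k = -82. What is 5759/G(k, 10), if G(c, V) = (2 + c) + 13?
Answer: -5759/67 ≈ -85.955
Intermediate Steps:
G(c, V) = 15 + c
5759/G(k, 10) = 5759/(15 - 82) = 5759/(-67) = 5759*(-1/67) = -5759/67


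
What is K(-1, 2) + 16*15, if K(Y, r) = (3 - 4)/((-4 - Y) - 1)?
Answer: 961/4 ≈ 240.25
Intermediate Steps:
K(Y, r) = -1/(-5 - Y)
K(-1, 2) + 16*15 = 1/(5 - 1) + 16*15 = 1/4 + 240 = 961/4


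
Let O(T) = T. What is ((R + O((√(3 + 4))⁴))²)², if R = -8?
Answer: 2825761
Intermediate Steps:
((R + O((√(3 + 4))⁴))²)² = ((-8 + (√(3 + 4))⁴)²)² = ((-8 + (√7)⁴)²)² = ((-8 + 49)²)² = (41²)² = 1681² = 2825761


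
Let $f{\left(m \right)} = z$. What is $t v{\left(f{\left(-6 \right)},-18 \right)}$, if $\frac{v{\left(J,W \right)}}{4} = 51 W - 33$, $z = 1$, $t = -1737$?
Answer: $6607548$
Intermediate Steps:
$f{\left(m \right)} = 1$
$v{\left(J,W \right)} = -132 + 204 W$ ($v{\left(J,W \right)} = 4 \left(51 W - 33\right) = 4 \left(-33 + 51 W\right) = -132 + 204 W$)
$t v{\left(f{\left(-6 \right)},-18 \right)} = - 1737 \left(-132 + 204 \left(-18\right)\right) = - 1737 \left(-132 - 3672\right) = \left(-1737\right) \left(-3804\right) = 6607548$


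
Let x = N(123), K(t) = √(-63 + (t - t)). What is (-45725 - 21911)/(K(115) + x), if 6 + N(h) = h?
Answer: -219817/382 + 16909*I*√7/1146 ≈ -575.44 + 39.038*I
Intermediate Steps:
N(h) = -6 + h
K(t) = 3*I*√7 (K(t) = √(-63 + 0) = √(-63) = 3*I*√7)
x = 117 (x = -6 + 123 = 117)
(-45725 - 21911)/(K(115) + x) = (-45725 - 21911)/(3*I*√7 + 117) = -67636/(117 + 3*I*√7)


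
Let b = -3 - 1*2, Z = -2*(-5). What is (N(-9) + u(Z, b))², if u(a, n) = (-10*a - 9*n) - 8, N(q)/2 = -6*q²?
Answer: 1071225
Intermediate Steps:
Z = 10
N(q) = -12*q² (N(q) = 2*(-6*q²) = -12*q²)
b = -5 (b = -3 - 2 = -5)
u(a, n) = -8 - 10*a - 9*n
(N(-9) + u(Z, b))² = (-12*(-9)² + (-8 - 10*10 - 9*(-5)))² = (-12*81 + (-8 - 100 + 45))² = (-972 - 63)² = (-1035)² = 1071225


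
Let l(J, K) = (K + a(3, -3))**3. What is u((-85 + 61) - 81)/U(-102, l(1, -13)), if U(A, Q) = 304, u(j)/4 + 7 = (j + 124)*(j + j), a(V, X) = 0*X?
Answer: -3997/76 ≈ -52.592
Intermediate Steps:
a(V, X) = 0
u(j) = -28 + 8*j*(124 + j) (u(j) = -28 + 4*((j + 124)*(j + j)) = -28 + 4*((124 + j)*(2*j)) = -28 + 4*(2*j*(124 + j)) = -28 + 8*j*(124 + j))
l(J, K) = K**3 (l(J, K) = (K + 0)**3 = K**3)
u((-85 + 61) - 81)/U(-102, l(1, -13)) = (-28 + 8*((-85 + 61) - 81)**2 + 992*((-85 + 61) - 81))/304 = (-28 + 8*(-24 - 81)**2 + 992*(-24 - 81))*(1/304) = (-28 + 8*(-105)**2 + 992*(-105))*(1/304) = (-28 + 8*11025 - 104160)*(1/304) = (-28 + 88200 - 104160)*(1/304) = -15988*1/304 = -3997/76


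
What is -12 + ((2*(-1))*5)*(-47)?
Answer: 458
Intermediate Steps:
-12 + ((2*(-1))*5)*(-47) = -12 - 2*5*(-47) = -12 - 10*(-47) = -12 + 470 = 458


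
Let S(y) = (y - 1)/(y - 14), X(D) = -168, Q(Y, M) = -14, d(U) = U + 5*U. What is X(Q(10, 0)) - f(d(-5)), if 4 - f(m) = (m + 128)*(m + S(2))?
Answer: -18721/6 ≈ -3120.2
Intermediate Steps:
d(U) = 6*U
S(y) = (-1 + y)/(-14 + y)
f(m) = 4 - (128 + m)*(-1/12 + m) (f(m) = 4 - (m + 128)*(m + (-1 + 2)/(-14 + 2)) = 4 - (128 + m)*(m + 1/(-12)) = 4 - (128 + m)*(m - 1/12*1) = 4 - (128 + m)*(m - 1/12) = 4 - (128 + m)*(-1/12 + m))
X(Q(10, 0)) - f(d(-5)) = -168 - (44/3 - (6*(-5))**2 - 1535*(-5)/2) = -168 - (44/3 - 1*(-30)**2 - 1535/12*(-30)) = -168 - (44/3 - 1*900 + 7675/2) = -168 - (44/3 - 900 + 7675/2) = -168 - 1*17713/6 = -168 - 17713/6 = -18721/6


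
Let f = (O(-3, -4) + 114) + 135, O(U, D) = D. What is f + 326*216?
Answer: 70661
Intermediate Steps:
f = 245 (f = (-4 + 114) + 135 = 110 + 135 = 245)
f + 326*216 = 245 + 326*216 = 245 + 70416 = 70661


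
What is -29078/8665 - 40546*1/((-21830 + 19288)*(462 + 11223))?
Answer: -4544001863/1354625445 ≈ -3.3544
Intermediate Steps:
-29078/8665 - 40546*1/((-21830 + 19288)*(462 + 11223)) = -29078*1/8665 - 40546/(11685*(-2542)) = -29078/8665 - 40546/(-29703270) = -29078/8665 - 40546*(-1/29703270) = -29078/8665 + 1067/781665 = -4544001863/1354625445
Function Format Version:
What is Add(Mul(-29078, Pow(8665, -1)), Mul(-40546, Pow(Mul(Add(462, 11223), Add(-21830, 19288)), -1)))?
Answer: Rational(-4544001863, 1354625445) ≈ -3.3544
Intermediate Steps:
Add(Mul(-29078, Pow(8665, -1)), Mul(-40546, Pow(Mul(Add(462, 11223), Add(-21830, 19288)), -1))) = Add(Mul(-29078, Rational(1, 8665)), Mul(-40546, Pow(Mul(11685, -2542), -1))) = Add(Rational(-29078, 8665), Mul(-40546, Pow(-29703270, -1))) = Add(Rational(-29078, 8665), Mul(-40546, Rational(-1, 29703270))) = Add(Rational(-29078, 8665), Rational(1067, 781665)) = Rational(-4544001863, 1354625445)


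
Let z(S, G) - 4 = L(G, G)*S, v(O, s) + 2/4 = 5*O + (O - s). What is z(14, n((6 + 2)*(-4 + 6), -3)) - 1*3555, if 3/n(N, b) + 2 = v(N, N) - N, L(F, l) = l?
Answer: -145563/41 ≈ -3550.3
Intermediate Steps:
v(O, s) = -1/2 - s + 6*O (v(O, s) = -1/2 + (5*O + (O - s)) = -1/2 + (-s + 6*O) = -1/2 - s + 6*O)
n(N, b) = 3/(-5/2 + 4*N) (n(N, b) = 3/(-2 + ((-1/2 - N + 6*N) - N)) = 3/(-2 + ((-1/2 + 5*N) - N)) = 3/(-2 + (-1/2 + 4*N)) = 3/(-5/2 + 4*N))
z(S, G) = 4 + G*S
z(14, n((6 + 2)*(-4 + 6), -3)) - 1*3555 = (4 + (6/(-5 + 8*((6 + 2)*(-4 + 6))))*14) - 1*3555 = (4 + (6/(-5 + 8*(8*2)))*14) - 3555 = (4 + (6/(-5 + 8*16))*14) - 3555 = (4 + (6/(-5 + 128))*14) - 3555 = (4 + (6/123)*14) - 3555 = (4 + (6*(1/123))*14) - 3555 = (4 + (2/41)*14) - 3555 = (4 + 28/41) - 3555 = 192/41 - 3555 = -145563/41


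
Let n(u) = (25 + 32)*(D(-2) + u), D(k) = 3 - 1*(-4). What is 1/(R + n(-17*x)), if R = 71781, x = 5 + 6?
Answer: 1/61521 ≈ 1.6255e-5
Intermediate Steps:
x = 11
D(k) = 7 (D(k) = 3 + 4 = 7)
n(u) = 399 + 57*u (n(u) = (25 + 32)*(7 + u) = 57*(7 + u) = 399 + 57*u)
1/(R + n(-17*x)) = 1/(71781 + (399 + 57*(-17*11))) = 1/(71781 + (399 + 57*(-187))) = 1/(71781 + (399 - 10659)) = 1/(71781 - 10260) = 1/61521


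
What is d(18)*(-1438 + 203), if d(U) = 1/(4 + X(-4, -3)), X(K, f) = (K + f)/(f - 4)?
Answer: -247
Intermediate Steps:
X(K, f) = (K + f)/(-4 + f)
d(U) = ⅕ (d(U) = 1/(4 + (-4 - 3)/(-4 - 3)) = 1/(4 - 7/(-7)) = 1/(4 - ⅐*(-7)) = 1/(4 + 1) = 1/5 = ⅕)
d(18)*(-1438 + 203) = (-1438 + 203)/5 = (⅕)*(-1235) = -247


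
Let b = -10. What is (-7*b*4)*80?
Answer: 22400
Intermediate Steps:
(-7*b*4)*80 = (-7*(-10)*4)*80 = (70*4)*80 = 280*80 = 22400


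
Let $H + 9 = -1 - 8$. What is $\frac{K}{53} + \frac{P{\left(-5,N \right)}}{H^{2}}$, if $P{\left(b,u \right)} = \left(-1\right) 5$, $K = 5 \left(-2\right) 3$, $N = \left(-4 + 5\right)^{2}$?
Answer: $- \frac{9985}{17172} \approx -0.58147$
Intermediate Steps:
$N = 1$ ($N = 1^{2} = 1$)
$K = -30$ ($K = \left(-10\right) 3 = -30$)
$P{\left(b,u \right)} = -5$
$H = -18$ ($H = -9 - 9 = -18$)
$\frac{K}{53} + \frac{P{\left(-5,N \right)}}{H^{2}} = - \frac{30}{53} - \frac{5}{\left(-18\right)^{2}} = \left(-30\right) \frac{1}{53} - \frac{5}{324} = - \frac{30}{53} - \frac{5}{324} = - \frac{9985}{17172}$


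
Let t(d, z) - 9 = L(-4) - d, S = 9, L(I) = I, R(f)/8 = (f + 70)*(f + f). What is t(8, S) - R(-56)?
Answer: 12541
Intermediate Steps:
R(f) = 16*f*(70 + f) (R(f) = 8*((f + 70)*(f + f)) = 8*((70 + f)*(2*f)) = 8*(2*f*(70 + f)) = 16*f*(70 + f))
t(d, z) = 5 - d (t(d, z) = 9 + (-4 - d) = 5 - d)
t(8, S) - R(-56) = (5 - 1*8) - 16*(-56)*(70 - 56) = (5 - 8) - 16*(-56)*14 = -3 - 1*(-12544) = -3 + 12544 = 12541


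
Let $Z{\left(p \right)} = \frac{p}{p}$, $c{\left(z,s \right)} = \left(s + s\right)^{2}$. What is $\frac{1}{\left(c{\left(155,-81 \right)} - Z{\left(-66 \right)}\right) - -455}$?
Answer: $\frac{1}{26698} \approx 3.7456 \cdot 10^{-5}$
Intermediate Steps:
$c{\left(z,s \right)} = 4 s^{2}$ ($c{\left(z,s \right)} = \left(2 s\right)^{2} = 4 s^{2}$)
$Z{\left(p \right)} = 1$
$\frac{1}{\left(c{\left(155,-81 \right)} - Z{\left(-66 \right)}\right) - -455} = \frac{1}{\left(4 \left(-81\right)^{2} - 1\right) - -455} = \frac{1}{\left(4 \cdot 6561 - 1\right) + \left(-14477 + 14932\right)} = \frac{1}{\left(26244 - 1\right) + 455} = \frac{1}{26243 + 455} = \frac{1}{26698}$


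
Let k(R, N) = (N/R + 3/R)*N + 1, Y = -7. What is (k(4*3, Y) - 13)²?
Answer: 841/9 ≈ 93.444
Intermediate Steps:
k(R, N) = 1 + N*(3/R + N/R) (k(R, N) = (3/R + N/R)*N + 1 = N*(3/R + N/R) + 1 = 1 + N*(3/R + N/R))
(k(4*3, Y) - 13)² = ((4*3 + (-7)² + 3*(-7))/((4*3)) - 13)² = ((12 + 49 - 21)/12 - 13)² = ((1/12)*40 - 13)² = (10/3 - 13)² = (-29/3)² = 841/9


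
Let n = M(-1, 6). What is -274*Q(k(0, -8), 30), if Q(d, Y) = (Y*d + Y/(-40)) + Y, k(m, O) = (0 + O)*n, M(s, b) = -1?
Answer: -147549/2 ≈ -73775.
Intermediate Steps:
n = -1
k(m, O) = -O (k(m, O) = (0 + O)*(-1) = O*(-1) = -O)
Q(d, Y) = 39*Y/40 + Y*d (Q(d, Y) = (Y*d - Y/40) + Y = (-Y/40 + Y*d) + Y = 39*Y/40 + Y*d)
-274*Q(k(0, -8), 30) = -137*30*(39 + 40*(-1*(-8)))/20 = -137*30*(39 + 40*8)/20 = -137*30*(39 + 320)/20 = -137*30*359/20 = -274*1077/4 = -147549/2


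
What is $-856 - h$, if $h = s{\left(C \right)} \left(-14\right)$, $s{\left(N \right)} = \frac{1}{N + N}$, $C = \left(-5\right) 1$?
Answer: $- \frac{4287}{5} \approx -857.4$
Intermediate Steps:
$C = -5$
$s{\left(N \right)} = \frac{1}{2 N}$
$h = \frac{7}{5}$ ($h = \frac{1}{2 \left(-5\right)} \left(-14\right) = \frac{1}{2} \left(- \frac{1}{5}\right) \left(-14\right) = \left(- \frac{1}{10}\right) \left(-14\right) = \frac{7}{5} \approx 1.4$)
$-856 - h = -856 - \frac{7}{5} = - \frac{4287}{5}$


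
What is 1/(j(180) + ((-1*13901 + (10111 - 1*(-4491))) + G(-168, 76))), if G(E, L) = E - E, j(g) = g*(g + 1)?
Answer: 1/33281 ≈ 3.0047e-5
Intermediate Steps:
j(g) = g*(1 + g)
G(E, L) = 0
1/(j(180) + ((-1*13901 + (10111 - 1*(-4491))) + G(-168, 76))) = 1/(180*(1 + 180) + ((-1*13901 + (10111 - 1*(-4491))) + 0)) = 1/(180*181 + ((-13901 + (10111 + 4491)) + 0)) = 1/(32580 + ((-13901 + 14602) + 0)) = 1/(32580 + (701 + 0)) = 1/(32580 + 701) = 1/33281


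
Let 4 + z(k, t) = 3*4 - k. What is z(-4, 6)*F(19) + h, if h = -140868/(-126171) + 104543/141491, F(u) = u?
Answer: 455932416461/1983562329 ≈ 229.86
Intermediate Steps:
z(k, t) = 8 - k (z(k, t) = -4 + (3*4 - k) = -4 + (12 - k) = 8 - k)
h = 3680205449/1983562329 (h = -140868*(-1/126171) + 104543*(1/141491) = 15652/14019 + 104543/141491 = 3680205449/1983562329 ≈ 1.8554)
z(-4, 6)*F(19) + h = (8 - 1*(-4))*19 + 3680205449/1983562329 = (8 + 4)*19 + 3680205449/1983562329 = 12*19 + 3680205449/1983562329 = 228 + 3680205449/1983562329 = 455932416461/1983562329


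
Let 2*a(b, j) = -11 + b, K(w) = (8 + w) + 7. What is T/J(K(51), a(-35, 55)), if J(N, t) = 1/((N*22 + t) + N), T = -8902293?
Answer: -13308928035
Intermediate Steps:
K(w) = 15 + w
a(b, j) = -11/2 + b/2 (a(b, j) = (-11 + b)/2 = -11/2 + b/2)
J(N, t) = 1/(t + 23*N) (J(N, t) = 1/((22*N + t) + N) = 1/((t + 22*N) + N) = 1/(t + 23*N))
T/J(K(51), a(-35, 55)) = -(-97925223/2 - 311580255/2 + 204752739*(15 + 51)) = -8902293/(1/((-11/2 - 35/2) + 23*66)) = -8902293/(1/(-23 + 1518)) = -8902293/(1/1495) = -8902293/1/1495 = -8902293*1495 = -13308928035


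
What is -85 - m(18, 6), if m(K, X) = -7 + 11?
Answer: -89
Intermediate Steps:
m(K, X) = 4
-85 - m(18, 6) = -85 - 1*4 = -85 - 4 = -89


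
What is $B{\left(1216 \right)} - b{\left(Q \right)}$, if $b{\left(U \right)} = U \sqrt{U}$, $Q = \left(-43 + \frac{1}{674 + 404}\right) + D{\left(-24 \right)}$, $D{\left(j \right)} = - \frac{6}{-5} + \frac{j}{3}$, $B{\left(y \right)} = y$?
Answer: $1216 + \frac{268417 i \sqrt{29525870}}{4150300} \approx 1216.0 + 351.42 i$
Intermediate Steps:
$D{\left(j \right)} = \frac{6}{5} + \frac{j}{3}$ ($D{\left(j \right)} = \left(-6\right) \left(- \frac{1}{5}\right) + j \frac{1}{3} = \frac{6}{5} + \frac{j}{3}$)
$Q = - \frac{268417}{5390}$ ($Q = \left(-43 + \frac{1}{674 + 404}\right) + \left(\frac{6}{5} + \frac{1}{3} \left(-24\right)\right) = \left(-43 + \frac{1}{1078}\right) + \left(\frac{6}{5} - 8\right) = \left(-43 + \frac{1}{1078}\right) - \frac{34}{5} = - \frac{46353}{1078} - \frac{34}{5} = - \frac{268417}{5390} \approx -49.799$)
$b{\left(U \right)} = U^{\frac{3}{2}}$
$B{\left(1216 \right)} - b{\left(Q \right)} = 1216 - \left(- \frac{268417}{5390}\right)^{\frac{3}{2}} = 1216 - - \frac{268417 i \sqrt{29525870}}{4150300} = 1216 + \frac{268417 i \sqrt{29525870}}{4150300}$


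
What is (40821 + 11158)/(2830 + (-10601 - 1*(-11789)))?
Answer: 51979/4018 ≈ 12.937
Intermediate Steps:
(40821 + 11158)/(2830 + (-10601 - 1*(-11789))) = 51979/(2830 + (-10601 + 11789)) = 51979/(2830 + 1188) = 51979/4018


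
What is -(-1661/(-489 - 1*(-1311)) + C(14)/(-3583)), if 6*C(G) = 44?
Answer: 1985797/981742 ≈ 2.0227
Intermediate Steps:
C(G) = 22/3 (C(G) = (⅙)*44 = 22/3)
-(-1661/(-489 - 1*(-1311)) + C(14)/(-3583)) = -(-1661/(-489 - 1*(-1311)) + (22/3)/(-3583)) = -(-1661/(-489 + 1311) + (22/3)*(-1/3583)) = -(-1661/822 - 22/10749) = -1*(-1985797/981742) = 1985797/981742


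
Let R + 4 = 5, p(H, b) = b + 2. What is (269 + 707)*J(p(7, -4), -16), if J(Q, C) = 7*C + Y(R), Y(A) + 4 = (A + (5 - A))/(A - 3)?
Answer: -115656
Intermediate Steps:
p(H, b) = 2 + b
R = 1 (R = -4 + 5 = 1)
Y(A) = -4 + 5/(-3 + A) (Y(A) = -4 + (A + (5 - A))/(A - 3) = -4 + 5/(-3 + A))
J(Q, C) = -13/2 + 7*C (J(Q, C) = 7*C + (17 - 4*1)/(-3 + 1) = 7*C + (17 - 4)/(-2) = 7*C - 1/2*13 = 7*C - 13/2 = -13/2 + 7*C)
(269 + 707)*J(p(7, -4), -16) = (269 + 707)*(-13/2 + 7*(-16)) = 976*(-13/2 - 112) = 976*(-237/2) = -115656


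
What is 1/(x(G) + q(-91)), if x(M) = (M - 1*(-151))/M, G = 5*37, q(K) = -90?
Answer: -185/16314 ≈ -0.011340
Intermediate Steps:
G = 185
x(M) = (151 + M)/M (x(M) = (M + 151)/M = (151 + M)/M)
1/(x(G) + q(-91)) = 1/((151 + 185)/185 - 90) = 1/((1/185)*336 - 90) = 1/(336/185 - 90) = 1/(-16314/185) = -185/16314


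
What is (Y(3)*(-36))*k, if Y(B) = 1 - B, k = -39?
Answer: -2808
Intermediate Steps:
(Y(3)*(-36))*k = ((1 - 1*3)*(-36))*(-39) = ((1 - 3)*(-36))*(-39) = -2*(-36)*(-39) = 72*(-39) = -2808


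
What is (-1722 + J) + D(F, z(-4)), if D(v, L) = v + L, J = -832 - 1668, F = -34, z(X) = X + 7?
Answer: -4253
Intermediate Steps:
z(X) = 7 + X
J = -2500
D(v, L) = L + v
(-1722 + J) + D(F, z(-4)) = (-1722 - 2500) + ((7 - 4) - 34) = -4222 + (3 - 34) = -4222 - 31 = -4253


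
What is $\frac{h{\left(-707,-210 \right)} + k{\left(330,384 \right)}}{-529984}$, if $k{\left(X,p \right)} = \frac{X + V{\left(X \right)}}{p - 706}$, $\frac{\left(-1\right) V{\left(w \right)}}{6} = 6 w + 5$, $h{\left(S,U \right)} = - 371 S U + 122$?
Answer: $\frac{4434118069}{42663712} \approx 103.93$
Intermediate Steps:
$h{\left(S,U \right)} = 122 - 371 S U$ ($h{\left(S,U \right)} = - 371 S U + 122 = 122 - 371 S U$)
$V{\left(w \right)} = -30 - 36 w$ ($V{\left(w \right)} = - 6 \left(6 w + 5\right) = - 6 \left(5 + 6 w\right) = -30 - 36 w$)
$k{\left(X,p \right)} = \frac{-30 - 35 X}{-706 + p}$ ($k{\left(X,p \right)} = \frac{X - \left(30 + 36 X\right)}{p - 706} = \frac{-30 - 35 X}{-706 + p}$)
$\frac{h{\left(-707,-210 \right)} + k{\left(330,384 \right)}}{-529984} = \frac{\left(122 - \left(-262297\right) \left(-210\right)\right) + \frac{5 \left(-6 - 2310\right)}{-706 + 384}}{-529984} = \left(\left(122 - 55082370\right) + \frac{5 \left(-6 - 2310\right)}{-322}\right) \left(- \frac{1}{529984}\right) = \left(-55082248 + 5 \left(- \frac{1}{322}\right) \left(-2316\right)\right) \left(- \frac{1}{529984}\right) = \left(-55082248 + \frac{5790}{161}\right) \left(- \frac{1}{529984}\right) = \left(- \frac{8868236138}{161}\right) \left(- \frac{1}{529984}\right) = \frac{4434118069}{42663712}$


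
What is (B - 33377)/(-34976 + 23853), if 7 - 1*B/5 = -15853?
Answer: -45923/11123 ≈ -4.1287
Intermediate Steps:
B = 79300 (B = 35 - 5*(-15853) = 35 + 79265 = 79300)
(B - 33377)/(-34976 + 23853) = (79300 - 33377)/(-34976 + 23853) = 45923/(-11123) = 45923*(-1/11123) = -45923/11123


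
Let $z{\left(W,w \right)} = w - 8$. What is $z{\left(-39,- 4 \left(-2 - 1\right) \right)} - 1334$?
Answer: $-1330$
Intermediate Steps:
$z{\left(W,w \right)} = -8 + w$ ($z{\left(W,w \right)} = w - 8 = -8 + w$)
$z{\left(-39,- 4 \left(-2 - 1\right) \right)} - 1334 = \left(-8 - 4 \left(-2 - 1\right)\right) - 1334 = \left(-8 - -12\right) - 1334 = \left(-8 + 12\right) - 1334 = 4 - 1334 = -1330$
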